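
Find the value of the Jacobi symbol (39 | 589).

Reciprocity: 39 ≡ 3 and 589 ≡ 1 (mod 4), so (39/589) = +(589/39).
Reduce top mod 39: now compute (4/39).
Pull out 2^2: since 39 ≡ 7 (mod 8), (2/39) = +1, so (2/39)^2 = +1.
Reached (1/39) = 1. Collecting the sign flips along the way, the symbol is +1.

1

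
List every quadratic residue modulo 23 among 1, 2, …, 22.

1, 2, 3, 4, 6, 8, 9, 12, 13, 16, 18

Square k = 1,…,11 (k and 23−k give the same square):
1²=1, 2²=4, 3²=9, 4²=16, 5²≡2, 6²≡13, 7²≡3, 8²≡18, 9²≡12, 10²≡8, 11²≡6 (mod 23).
So the quadratic residues mod 23 are {1, 2, 3, 4, 6, 8, 9, 12, 13, 16, 18}.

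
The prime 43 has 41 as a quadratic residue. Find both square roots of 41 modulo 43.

16, 27

Since 43 ≡ 3 (mod 4), a square root of 41 is 41^((43+1)/4) = 41^11 mod 43.
Repeated squaring: 41^2≡4, 41^4≡16, 41^8≡41 (mod 43).
41^11 = 41^(8+2+1) ≡ 16 (mod 43).
Check: 16² = 256 ≡ 41 (mod 43). The two roots are 16 and 27.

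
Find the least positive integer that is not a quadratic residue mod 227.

(2/227) = −1, so 2 is the smallest positive non-residue mod 227.

2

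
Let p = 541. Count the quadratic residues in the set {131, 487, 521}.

1

(131/541) = -1 → non-residue.
(487/541) = -1 → non-residue.
(521/541) = +1 → QR.
Total quadratic residues among the 3: 1.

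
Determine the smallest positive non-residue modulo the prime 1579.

2

(2/1579) = −1, so 2 is the smallest positive non-residue mod 1579.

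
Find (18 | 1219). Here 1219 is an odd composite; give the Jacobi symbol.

Pull out 2: since 1219 ≡ 3 (mod 8), (2/1219) = -1.
Reciprocity: 9 ≡ 1 and 1219 ≡ 3 (mod 4), so (9/1219) = +(1219/9).
Reduce top mod 9: now compute (4/9).
Pull out 2^2: since 9 ≡ 1 (mod 8), (2/9) = +1, so (2/9)^2 = +1.
Reached (1/9) = 1. Collecting the sign flips along the way, the symbol is -1.

-1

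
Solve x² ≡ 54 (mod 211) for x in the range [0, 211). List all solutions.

73, 138

Since 211 ≡ 3 (mod 4), a square root of 54 is 54^((211+1)/4) = 54^53 mod 211.
Repeated squaring: 54^2≡173, 54^4≡178, 54^8≡34, 54^16≡101, 54^32≡73 (mod 211).
54^53 = 54^(32+16+4+1) ≡ 73 (mod 211).
Check: 73² = 5329 ≡ 54 (mod 211). The two roots are 73 and 138.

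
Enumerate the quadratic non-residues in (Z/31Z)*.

Square k = 1,…,15 (k and 31−k give the same square):
1²=1, 2²=4, 3²=9, 4²=16, 5²=25, 6²≡5, 7²≡18, 8²≡2, 9²≡19, 10²≡7, 11²≡28, 12²≡20, 13²≡14, 14²≡10, 15²≡8 (mod 31).
The residues are {1, 2, 4, 5, 7, 8, 9, 10, 14, 16, 18, 19, 20, 25, 28}; the non-residues are the remaining 15 nonzero classes.

3 6 11 12 13 15 17 21 22 23 24 26 27 29 30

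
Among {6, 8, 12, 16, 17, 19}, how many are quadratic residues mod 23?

4

(6/23) = +1 → QR.
(8/23) = +1 → QR.
(12/23) = +1 → QR.
(16/23) = +1 → QR.
(17/23) = -1 → non-residue.
(19/23) = -1 → non-residue.
Total quadratic residues among the 6: 4.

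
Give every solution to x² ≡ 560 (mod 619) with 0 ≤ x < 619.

Since 619 ≡ 3 (mod 4), a square root of 560 is 560^((619+1)/4) = 560^155 mod 619.
Repeated squaring: 560^2≡386, 560^4≡436, 560^8≡63, 560^16≡255, 560^32≡30, 560^64≡281, 560^128≡348 (mod 619).
560^155 = 560^(128+16+8+2+1) ≡ 508 (mod 619).
Check: 508² = 258064 ≡ 560 (mod 619). The two roots are 111 and 508.

111, 508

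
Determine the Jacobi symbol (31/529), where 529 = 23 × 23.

Reciprocity: 31 ≡ 3 and 529 ≡ 1 (mod 4), so (31/529) = +(529/31).
Reduce top mod 31: now compute (2/31).
Pull out 2: since 31 ≡ 7 (mod 8), (2/31) = +1.
Reached (1/31) = 1. Collecting the sign flips along the way, the symbol is +1.

1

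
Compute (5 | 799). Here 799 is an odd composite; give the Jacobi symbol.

Reciprocity: 5 ≡ 1 and 799 ≡ 3 (mod 4), so (5/799) = +(799/5).
Reduce top mod 5: now compute (4/5).
Pull out 2^2: since 5 ≡ 5 (mod 8), (2/5) = -1, so (2/5)^2 = +1.
Reached (1/5) = 1. Collecting the sign flips along the way, the symbol is +1.

1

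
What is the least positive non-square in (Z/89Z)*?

(2/89) = +1, so 2 is a residue.
(3/89) = −1, so 3 is the smallest positive non-residue mod 89.

3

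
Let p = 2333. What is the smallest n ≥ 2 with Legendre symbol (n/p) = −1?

(2/2333) = −1, so 2 is the smallest positive non-residue mod 2333.

2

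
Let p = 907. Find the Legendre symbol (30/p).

Pull out 2: since 907 ≡ 3 (mod 8), (2/907) = -1.
Reciprocity: 15 ≡ 3 and 907 ≡ 3 (mod 4), so (15/907) = −(907/15).
Reduce top mod 15: now compute (7/15).
Reciprocity: 7 ≡ 3 and 15 ≡ 3 (mod 4), so (7/15) = −(15/7).
Reduce top mod 7: now compute (1/7).
Reached (1/7) = 1. Collecting the sign flips along the way, the symbol is -1.

-1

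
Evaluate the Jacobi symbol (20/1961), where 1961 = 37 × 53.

1

Pull out 2^2: since 1961 ≡ 1 (mod 8), (2/1961) = +1, so (2/1961)^2 = +1.
Reciprocity: 5 ≡ 1 and 1961 ≡ 1 (mod 4), so (5/1961) = +(1961/5).
Reduce top mod 5: now compute (1/5).
Reached (1/5) = 1. Collecting the sign flips along the way, the symbol is +1.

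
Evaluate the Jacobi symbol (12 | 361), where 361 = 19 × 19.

1

Pull out 2^2: since 361 ≡ 1 (mod 8), (2/361) = +1, so (2/361)^2 = +1.
Reciprocity: 3 ≡ 3 and 361 ≡ 1 (mod 4), so (3/361) = +(361/3).
Reduce top mod 3: now compute (1/3).
Reached (1/3) = 1. Collecting the sign flips along the way, the symbol is +1.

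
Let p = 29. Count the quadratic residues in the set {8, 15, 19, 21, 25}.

1

(8/29) = -1 → non-residue.
(15/29) = -1 → non-residue.
(19/29) = -1 → non-residue.
(21/29) = -1 → non-residue.
(25/29) = +1 → QR.
Total quadratic residues among the 5: 1.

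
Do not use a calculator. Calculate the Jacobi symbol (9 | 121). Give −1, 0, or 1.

1

Reciprocity: 9 ≡ 1 and 121 ≡ 1 (mod 4), so (9/121) = +(121/9).
Reduce top mod 9: now compute (4/9).
Pull out 2^2: since 9 ≡ 1 (mod 8), (2/9) = +1, so (2/9)^2 = +1.
Reached (1/9) = 1. Collecting the sign flips along the way, the symbol is +1.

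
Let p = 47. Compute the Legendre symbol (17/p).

1

Euler's criterion: (17/47) ≡ 17^23 (mod 47).
17^2 ≡ 7 (mod 47)
17^4 ≡ 2 (mod 47)
17^8 ≡ 4 (mod 47)
17^16 ≡ 16 (mod 47)
17^23 = 17^(16+4+2+1) ≡ 1 (mod 47).
Result is 1, so (17/47) = 1.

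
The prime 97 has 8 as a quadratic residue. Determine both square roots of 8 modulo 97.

28, 69

97 ≡ 1 (mod 4), so we find a root by search.
Trying successive values, 28² = 784 ≡ 8 (mod 97). The other root is 97 − 28 = 69.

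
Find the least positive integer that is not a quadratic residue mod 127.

(2/127) = +1, so 2 is a residue.
(3/127) = −1, so 3 is the smallest positive non-residue mod 127.

3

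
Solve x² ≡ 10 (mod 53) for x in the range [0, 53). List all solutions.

13, 40

53 ≡ 1 (mod 4), so we find a root by search.
Trying successive values, 13² = 169 ≡ 10 (mod 53). The other root is 53 − 13 = 40.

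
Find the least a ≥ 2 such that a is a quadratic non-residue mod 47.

5

(2/47) = +1, so 2 is a residue.
(3/47) = +1, so 3 is a residue.
(4/47) = +1, so 4 is a residue.
(5/47) = −1, so 5 is the smallest positive non-residue mod 47.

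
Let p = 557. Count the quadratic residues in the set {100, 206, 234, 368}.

3

(100/557) = +1 → QR.
(206/557) = +1 → QR.
(234/557) = +1 → QR.
(368/557) = -1 → non-residue.
Total quadratic residues among the 4: 3.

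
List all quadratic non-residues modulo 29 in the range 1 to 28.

Square k = 1,…,14 (k and 29−k give the same square):
1²=1, 2²=4, 3²=9, 4²=16, 5²=25, 6²≡7, 7²≡20, 8²≡6, 9²≡23, 10²≡13, 11²≡5, 12²≡28, 13²≡24, 14²≡22 (mod 29).
The residues are {1, 4, 5, 6, 7, 9, 13, 16, 20, 22, 23, 24, 25, 28}; the non-residues are the remaining 14 nonzero classes.

2, 3, 8, 10, 11, 12, 14, 15, 17, 18, 19, 21, 26, 27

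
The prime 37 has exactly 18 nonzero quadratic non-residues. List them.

2,5,6,8,13,14,15,17,18,19,20,22,23,24,29,31,32,35

Square k = 1,…,18 (k and 37−k give the same square):
1²=1, 2²=4, 3²=9, 4²=16, 5²=25, 6²=36, 7²≡12, 8²≡27, 9²≡7, 10²≡26, 11²≡10, 12²≡33, 13²≡21, 14²≡11, 15²≡3, 16²≡34, 17²≡30, 18²≡28 (mod 37).
The residues are {1, 3, 4, 7, 9, 10, 11, 12, 16, 21, 25, 26, 27, 28, 30, 33, 34, 36}; the non-residues are the remaining 18 nonzero classes.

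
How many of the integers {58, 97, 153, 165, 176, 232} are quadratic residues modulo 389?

5

(58/389) = +1 → QR.
(97/389) = +1 → QR.
(153/389) = +1 → QR.
(165/389) = -1 → non-residue.
(176/389) = +1 → QR.
(232/389) = +1 → QR.
Total quadratic residues among the 6: 5.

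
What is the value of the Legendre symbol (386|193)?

0

First reduce: 386 ≡ 0 (mod 193).
Top reduces to 0: gcd > 1, so the symbol is 0.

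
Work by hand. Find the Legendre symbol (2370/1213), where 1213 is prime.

-1

First reduce: 2370 ≡ 1157 (mod 1213).
Reciprocity: 1157 ≡ 1 and 1213 ≡ 1 (mod 4), so (1157/1213) = +(1213/1157).
Reduce top mod 1157: now compute (56/1157).
Pull out 2^3: since 1157 ≡ 5 (mod 8), (2/1157) = -1, so (2/1157)^3 = -1.
Reciprocity: 7 ≡ 3 and 1157 ≡ 1 (mod 4), so (7/1157) = +(1157/7).
Reduce top mod 7: now compute (2/7).
Pull out 2: since 7 ≡ 7 (mod 8), (2/7) = +1.
Reached (1/7) = 1. Collecting the sign flips along the way, the symbol is -1.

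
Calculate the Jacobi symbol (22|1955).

Pull out 2: since 1955 ≡ 3 (mod 8), (2/1955) = -1.
Reciprocity: 11 ≡ 3 and 1955 ≡ 3 (mod 4), so (11/1955) = −(1955/11).
Reduce top mod 11: now compute (8/11).
Pull out 2^3: since 11 ≡ 3 (mod 8), (2/11) = -1, so (2/11)^3 = -1.
Reached (1/11) = 1. Collecting the sign flips along the way, the symbol is -1.

-1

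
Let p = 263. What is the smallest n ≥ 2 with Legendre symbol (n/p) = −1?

5

(2/263) = +1, so 2 is a residue.
(3/263) = +1, so 3 is a residue.
(4/263) = +1, so 4 is a residue.
(5/263) = −1, so 5 is the smallest positive non-residue mod 263.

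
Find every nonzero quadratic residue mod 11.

Square k = 1,…,5 (k and 11−k give the same square):
1²=1, 2²=4, 3²=9, 4²≡5, 5²≡3 (mod 11).
So the quadratic residues mod 11 are {1, 3, 4, 5, 9}.

1,3,4,5,9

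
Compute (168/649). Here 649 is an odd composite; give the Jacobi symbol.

Pull out 2^3: since 649 ≡ 1 (mod 8), (2/649) = +1, so (2/649)^3 = +1.
Reciprocity: 21 ≡ 1 and 649 ≡ 1 (mod 4), so (21/649) = +(649/21).
Reduce top mod 21: now compute (19/21).
Reciprocity: 19 ≡ 3 and 21 ≡ 1 (mod 4), so (19/21) = +(21/19).
Reduce top mod 19: now compute (2/19).
Pull out 2: since 19 ≡ 3 (mod 8), (2/19) = -1.
Reached (1/19) = 1. Collecting the sign flips along the way, the symbol is -1.

-1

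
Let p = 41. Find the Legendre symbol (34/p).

Pull out 2: since 41 ≡ 1 (mod 8), (2/41) = +1.
Reciprocity: 17 ≡ 1 and 41 ≡ 1 (mod 4), so (17/41) = +(41/17).
Reduce top mod 17: now compute (7/17).
Reciprocity: 7 ≡ 3 and 17 ≡ 1 (mod 4), so (7/17) = +(17/7).
Reduce top mod 7: now compute (3/7).
Reciprocity: 3 ≡ 3 and 7 ≡ 3 (mod 4), so (3/7) = −(7/3).
Reduce top mod 3: now compute (1/3).
Reached (1/3) = 1. Collecting the sign flips along the way, the symbol is -1.

-1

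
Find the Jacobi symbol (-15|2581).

First reduce: -15 ≡ 2566 (mod 2581).
Pull out 2: since 2581 ≡ 5 (mod 8), (2/2581) = -1.
Reciprocity: 1283 ≡ 3 and 2581 ≡ 1 (mod 4), so (1283/2581) = +(2581/1283).
Reduce top mod 1283: now compute (15/1283).
Reciprocity: 15 ≡ 3 and 1283 ≡ 3 (mod 4), so (15/1283) = −(1283/15).
Reduce top mod 15: now compute (8/15).
Pull out 2^3: since 15 ≡ 7 (mod 8), (2/15) = +1, so (2/15)^3 = +1.
Reached (1/15) = 1. Collecting the sign flips along the way, the symbol is +1.

1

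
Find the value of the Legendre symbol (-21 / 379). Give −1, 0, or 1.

-1

First reduce: -21 ≡ 358 (mod 379).
Pull out 2: since 379 ≡ 3 (mod 8), (2/379) = -1.
Reciprocity: 179 ≡ 3 and 379 ≡ 3 (mod 4), so (179/379) = −(379/179).
Reduce top mod 179: now compute (21/179).
Reciprocity: 21 ≡ 1 and 179 ≡ 3 (mod 4), so (21/179) = +(179/21).
Reduce top mod 21: now compute (11/21).
Reciprocity: 11 ≡ 3 and 21 ≡ 1 (mod 4), so (11/21) = +(21/11).
Reduce top mod 11: now compute (10/11).
Pull out 2: since 11 ≡ 3 (mod 8), (2/11) = -1.
Reciprocity: 5 ≡ 1 and 11 ≡ 3 (mod 4), so (5/11) = +(11/5).
Reduce top mod 5: now compute (1/5).
Reached (1/5) = 1. Collecting the sign flips along the way, the symbol is -1.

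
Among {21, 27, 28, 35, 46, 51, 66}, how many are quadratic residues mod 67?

(21/67) = +1 → QR.
(27/67) = -1 → non-residue.
(28/67) = -1 → non-residue.
(35/67) = +1 → QR.
(46/67) = -1 → non-residue.
(51/67) = -1 → non-residue.
(66/67) = -1 → non-residue.
Total quadratic residues among the 7: 2.

2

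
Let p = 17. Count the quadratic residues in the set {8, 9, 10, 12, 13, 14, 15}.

4

(8/17) = +1 → QR.
(9/17) = +1 → QR.
(10/17) = -1 → non-residue.
(12/17) = -1 → non-residue.
(13/17) = +1 → QR.
(14/17) = -1 → non-residue.
(15/17) = +1 → QR.
Total quadratic residues among the 7: 4.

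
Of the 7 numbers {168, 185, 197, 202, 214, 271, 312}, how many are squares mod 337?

(168/337) = +1 → QR.
(185/337) = -1 → non-residue.
(197/337) = -1 → non-residue.
(202/337) = -1 → non-residue.
(214/337) = +1 → QR.
(271/337) = -1 → non-residue.
(312/337) = +1 → QR.
Total quadratic residues among the 7: 3.

3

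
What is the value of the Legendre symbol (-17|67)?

-1

First reduce: -17 ≡ 50 (mod 67).
Pull out 2: since 67 ≡ 3 (mod 8), (2/67) = -1.
Reciprocity: 25 ≡ 1 and 67 ≡ 3 (mod 4), so (25/67) = +(67/25).
Reduce top mod 25: now compute (17/25).
Reciprocity: 17 ≡ 1 and 25 ≡ 1 (mod 4), so (17/25) = +(25/17).
Reduce top mod 17: now compute (8/17).
Pull out 2^3: since 17 ≡ 1 (mod 8), (2/17) = +1, so (2/17)^3 = +1.
Reached (1/17) = 1. Collecting the sign flips along the way, the symbol is -1.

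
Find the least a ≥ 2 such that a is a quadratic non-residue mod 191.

7

(2/191) = +1, so 2 is a residue.
(3/191) = +1, so 3 is a residue.
(4/191) = +1, so 4 is a residue.
(5/191) = +1, so 5 is a residue.
(6/191) = +1, so 6 is a residue.
(7/191) = −1, so 7 is the smallest positive non-residue mod 191.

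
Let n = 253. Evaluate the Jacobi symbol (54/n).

-1

Pull out 2: since 253 ≡ 5 (mod 8), (2/253) = -1.
Reciprocity: 27 ≡ 3 and 253 ≡ 1 (mod 4), so (27/253) = +(253/27).
Reduce top mod 27: now compute (10/27).
Pull out 2: since 27 ≡ 3 (mod 8), (2/27) = -1.
Reciprocity: 5 ≡ 1 and 27 ≡ 3 (mod 4), so (5/27) = +(27/5).
Reduce top mod 5: now compute (2/5).
Pull out 2: since 5 ≡ 5 (mod 8), (2/5) = -1.
Reached (1/5) = 1. Collecting the sign flips along the way, the symbol is -1.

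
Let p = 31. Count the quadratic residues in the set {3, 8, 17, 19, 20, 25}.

4

(3/31) = -1 → non-residue.
(8/31) = +1 → QR.
(17/31) = -1 → non-residue.
(19/31) = +1 → QR.
(20/31) = +1 → QR.
(25/31) = +1 → QR.
Total quadratic residues among the 6: 4.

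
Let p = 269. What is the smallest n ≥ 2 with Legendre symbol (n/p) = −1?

2

(2/269) = −1, so 2 is the smallest positive non-residue mod 269.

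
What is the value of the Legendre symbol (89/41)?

First reduce: 89 ≡ 7 (mod 41).
Reciprocity: 7 ≡ 3 and 41 ≡ 1 (mod 4), so (7/41) = +(41/7).
Reduce top mod 7: now compute (6/7).
Pull out 2: since 7 ≡ 7 (mod 8), (2/7) = +1.
Reciprocity: 3 ≡ 3 and 7 ≡ 3 (mod 4), so (3/7) = −(7/3).
Reduce top mod 3: now compute (1/3).
Reached (1/3) = 1. Collecting the sign flips along the way, the symbol is -1.

-1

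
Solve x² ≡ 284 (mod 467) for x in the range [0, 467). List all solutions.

105, 362

Since 467 ≡ 3 (mod 4), a square root of 284 is 284^((467+1)/4) = 284^117 mod 467.
Repeated squaring: 284^2≡332, 284^4≡12, 284^8≡144, 284^16≡188, 284^32≡319, 284^64≡422 (mod 467).
284^117 = 284^(64+32+16+4+1) ≡ 362 (mod 467).
Check: 362² = 131044 ≡ 284 (mod 467). The two roots are 105 and 362.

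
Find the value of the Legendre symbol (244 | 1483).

1

Pull out 2^2: since 1483 ≡ 3 (mod 8), (2/1483) = -1, so (2/1483)^2 = +1.
Reciprocity: 61 ≡ 1 and 1483 ≡ 3 (mod 4), so (61/1483) = +(1483/61).
Reduce top mod 61: now compute (19/61).
Reciprocity: 19 ≡ 3 and 61 ≡ 1 (mod 4), so (19/61) = +(61/19).
Reduce top mod 19: now compute (4/19).
Pull out 2^2: since 19 ≡ 3 (mod 8), (2/19) = -1, so (2/19)^2 = +1.
Reached (1/19) = 1. Collecting the sign flips along the way, the symbol is +1.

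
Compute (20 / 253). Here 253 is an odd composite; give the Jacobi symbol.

Pull out 2^2: since 253 ≡ 5 (mod 8), (2/253) = -1, so (2/253)^2 = +1.
Reciprocity: 5 ≡ 1 and 253 ≡ 1 (mod 4), so (5/253) = +(253/5).
Reduce top mod 5: now compute (3/5).
Reciprocity: 3 ≡ 3 and 5 ≡ 1 (mod 4), so (3/5) = +(5/3).
Reduce top mod 3: now compute (2/3).
Pull out 2: since 3 ≡ 3 (mod 8), (2/3) = -1.
Reached (1/3) = 1. Collecting the sign flips along the way, the symbol is -1.

-1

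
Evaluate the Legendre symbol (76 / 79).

1

Euler's criterion: (76/79) ≡ 76^39 (mod 79).
76^2 ≡ 9 (mod 79)
76^4 ≡ 2 (mod 79)
76^8 ≡ 4 (mod 79)
76^16 ≡ 16 (mod 79)
76^32 ≡ 19 (mod 79)
76^39 = 76^(32+4+2+1) ≡ 1 (mod 79).
Result is 1, so (76/79) = 1.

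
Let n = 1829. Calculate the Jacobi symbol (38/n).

-1

Pull out 2: since 1829 ≡ 5 (mod 8), (2/1829) = -1.
Reciprocity: 19 ≡ 3 and 1829 ≡ 1 (mod 4), so (19/1829) = +(1829/19).
Reduce top mod 19: now compute (5/19).
Reciprocity: 5 ≡ 1 and 19 ≡ 3 (mod 4), so (5/19) = +(19/5).
Reduce top mod 5: now compute (4/5).
Pull out 2^2: since 5 ≡ 5 (mod 8), (2/5) = -1, so (2/5)^2 = +1.
Reached (1/5) = 1. Collecting the sign flips along the way, the symbol is -1.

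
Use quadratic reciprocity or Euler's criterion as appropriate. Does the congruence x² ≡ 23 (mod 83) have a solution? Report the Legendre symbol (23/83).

1

Euler's criterion: (23/83) ≡ 23^41 (mod 83).
23^2 ≡ 31 (mod 83)
23^4 ≡ 48 (mod 83)
23^8 ≡ 63 (mod 83)
23^16 ≡ 68 (mod 83)
23^32 ≡ 59 (mod 83)
23^41 = 23^(32+8+1) ≡ 1 (mod 83).
Result is 1, so (23/83) = 1.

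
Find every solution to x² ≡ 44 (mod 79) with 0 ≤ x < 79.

Since 79 ≡ 3 (mod 4), a square root of 44 is 44^((79+1)/4) = 44^20 mod 79.
Repeated squaring: 44^2≡40, 44^4≡20, 44^8≡5, 44^16≡25 (mod 79).
44^20 = 44^(16+4) ≡ 26 (mod 79).
Check: 26² = 676 ≡ 44 (mod 79). The two roots are 26 and 53.

26, 53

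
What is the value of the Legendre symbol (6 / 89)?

-1

Euler's criterion: (6/89) ≡ 6^44 (mod 89).
6^2 ≡ 36 (mod 89)
6^4 ≡ 50 (mod 89)
6^8 ≡ 8 (mod 89)
6^16 ≡ 64 (mod 89)
6^32 ≡ 2 (mod 89)
6^44 = 6^(32+8+4) ≡ 88 (mod 89).
Result is 88 ≡ −1, so (6/89) = −1.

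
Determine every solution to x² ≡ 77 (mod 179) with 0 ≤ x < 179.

Since 179 ≡ 3 (mod 4), a square root of 77 is 77^((179+1)/4) = 77^45 mod 179.
Repeated squaring: 77^2≡22, 77^4≡126, 77^8≡124, 77^16≡161, 77^32≡145 (mod 179).
77^45 = 77^(32+8+4+1) ≡ 16 (mod 179).
Check: 16² = 256 ≡ 77 (mod 179). The two roots are 16 and 163.

16, 163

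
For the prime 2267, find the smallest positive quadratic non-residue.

(2/2267) = −1, so 2 is the smallest positive non-residue mod 2267.

2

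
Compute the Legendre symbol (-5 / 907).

1

First reduce: -5 ≡ 902 (mod 907).
Pull out 2: since 907 ≡ 3 (mod 8), (2/907) = -1.
Reciprocity: 451 ≡ 3 and 907 ≡ 3 (mod 4), so (451/907) = −(907/451).
Reduce top mod 451: now compute (5/451).
Reciprocity: 5 ≡ 1 and 451 ≡ 3 (mod 4), so (5/451) = +(451/5).
Reduce top mod 5: now compute (1/5).
Reached (1/5) = 1. Collecting the sign flips along the way, the symbol is +1.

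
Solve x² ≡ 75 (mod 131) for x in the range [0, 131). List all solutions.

Since 131 ≡ 3 (mod 4), a square root of 75 is 75^((131+1)/4) = 75^33 mod 131.
Repeated squaring: 75^2≡123, 75^4≡64, 75^8≡35, 75^16≡46, 75^32≡20 (mod 131).
75^33 = 75^(32+1) ≡ 59 (mod 131).
Check: 59² = 3481 ≡ 75 (mod 131). The two roots are 59 and 72.

59, 72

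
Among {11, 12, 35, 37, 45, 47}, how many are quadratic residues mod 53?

(11/53) = +1 → QR.
(12/53) = -1 → non-residue.
(35/53) = -1 → non-residue.
(37/53) = +1 → QR.
(45/53) = -1 → non-residue.
(47/53) = +1 → QR.
Total quadratic residues among the 6: 3.

3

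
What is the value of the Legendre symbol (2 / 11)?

-1

Euler's criterion: (2/11) ≡ 2^5 (mod 11).
2^2 ≡ 4 (mod 11)
2^4 ≡ 5 (mod 11)
2^5 = 2^(4+1) ≡ 10 (mod 11).
Result is 10 ≡ −1, so (2/11) = −1.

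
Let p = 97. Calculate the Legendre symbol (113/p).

First reduce: 113 ≡ 16 (mod 97).
Pull out 2^4: since 97 ≡ 1 (mod 8), (2/97) = +1, so (2/97)^4 = +1.
Reached (1/97) = 1. Collecting the sign flips along the way, the symbol is +1.

1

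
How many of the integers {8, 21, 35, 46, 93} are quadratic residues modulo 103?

3

(8/103) = +1 → QR.
(21/103) = -1 → non-residue.
(35/103) = -1 → non-residue.
(46/103) = +1 → QR.
(93/103) = +1 → QR.
Total quadratic residues among the 5: 3.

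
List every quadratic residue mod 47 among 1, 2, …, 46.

1, 2, 3, 4, 6, 7, 8, 9, 12, 14, 16, 17, 18, 21, 24, 25, 27, 28, 32, 34, 36, 37, 42

Square k = 1,…,23 (k and 47−k give the same square):
1²=1, 2²=4, 3²=9, 4²=16, 5²=25, 6²=36, 7²≡2, 8²≡17, 9²≡34, 10²≡6, 11²≡27, 12²≡3, 13²≡28, 14²≡8, 15²≡37, 16²≡21, 17²≡7, 18²≡42, 19²≡32, 20²≡24, 21²≡18, 22²≡14, 23²≡12 (mod 47).
So the quadratic residues mod 47 are {1, 2, 3, 4, 6, 7, 8, 9, 12, 14, 16, 17, 18, 21, 24, 25, 27, 28, 32, 34, 36, 37, 42}.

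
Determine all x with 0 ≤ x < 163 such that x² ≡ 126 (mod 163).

Since 163 ≡ 3 (mod 4), a square root of 126 is 126^((163+1)/4) = 126^41 mod 163.
Repeated squaring: 126^2≡65, 126^4≡150, 126^8≡6, 126^16≡36, 126^32≡155 (mod 163).
126^41 = 126^(32+8+1) ≡ 146 (mod 163).
Check: 146² = 21316 ≡ 126 (mod 163). The two roots are 17 and 146.

17, 146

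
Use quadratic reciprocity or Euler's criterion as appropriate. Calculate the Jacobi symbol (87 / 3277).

0

Reciprocity: 87 ≡ 3 and 3277 ≡ 1 (mod 4), so (87/3277) = +(3277/87).
Reduce top mod 87: now compute (58/87).
Pull out 2: since 87 ≡ 7 (mod 8), (2/87) = +1.
Reciprocity: 29 ≡ 1 and 87 ≡ 3 (mod 4), so (29/87) = +(87/29).
Reduce top mod 29: now compute (0/29).
Top reduces to 0: gcd > 1, so the symbol is 0.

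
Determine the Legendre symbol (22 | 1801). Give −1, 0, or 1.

-1

Pull out 2: since 1801 ≡ 1 (mod 8), (2/1801) = +1.
Reciprocity: 11 ≡ 3 and 1801 ≡ 1 (mod 4), so (11/1801) = +(1801/11).
Reduce top mod 11: now compute (8/11).
Pull out 2^3: since 11 ≡ 3 (mod 8), (2/11) = -1, so (2/11)^3 = -1.
Reached (1/11) = 1. Collecting the sign flips along the way, the symbol is -1.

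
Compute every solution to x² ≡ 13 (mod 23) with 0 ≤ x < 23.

Since 23 ≡ 3 (mod 4), a square root of 13 is 13^((23+1)/4) = 13^6 mod 23.
Repeated squaring: 13^2≡8, 13^4≡18 (mod 23).
13^6 = 13^(4+2) ≡ 6 (mod 23).
Check: 6² = 36 ≡ 13 (mod 23). The two roots are 6 and 17.

6, 17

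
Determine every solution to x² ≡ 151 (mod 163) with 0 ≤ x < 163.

71, 92

Since 163 ≡ 3 (mod 4), a square root of 151 is 151^((163+1)/4) = 151^41 mod 163.
Repeated squaring: 151^2≡144, 151^4≡35, 151^8≡84, 151^16≡47, 151^32≡90 (mod 163).
151^41 = 151^(32+8+1) ≡ 71 (mod 163).
Check: 71² = 5041 ≡ 151 (mod 163). The two roots are 71 and 92.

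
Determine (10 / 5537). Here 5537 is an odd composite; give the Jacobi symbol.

Pull out 2: since 5537 ≡ 1 (mod 8), (2/5537) = +1.
Reciprocity: 5 ≡ 1 and 5537 ≡ 1 (mod 4), so (5/5537) = +(5537/5).
Reduce top mod 5: now compute (2/5).
Pull out 2: since 5 ≡ 5 (mod 8), (2/5) = -1.
Reached (1/5) = 1. Collecting the sign flips along the way, the symbol is -1.

-1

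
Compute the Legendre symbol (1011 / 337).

0

First reduce: 1011 ≡ 0 (mod 337).
Top reduces to 0: gcd > 1, so the symbol is 0.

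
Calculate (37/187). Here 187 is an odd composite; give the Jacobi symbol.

Reciprocity: 37 ≡ 1 and 187 ≡ 3 (mod 4), so (37/187) = +(187/37).
Reduce top mod 37: now compute (2/37).
Pull out 2: since 37 ≡ 5 (mod 8), (2/37) = -1.
Reached (1/37) = 1. Collecting the sign flips along the way, the symbol is -1.

-1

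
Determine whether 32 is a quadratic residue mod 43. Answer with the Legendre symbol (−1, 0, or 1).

-1

Pull out 2^5: since 43 ≡ 3 (mod 8), (2/43) = -1, so (2/43)^5 = -1.
Reached (1/43) = 1. Collecting the sign flips along the way, the symbol is -1.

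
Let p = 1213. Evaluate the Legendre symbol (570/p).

1

Pull out 2: since 1213 ≡ 5 (mod 8), (2/1213) = -1.
Reciprocity: 285 ≡ 1 and 1213 ≡ 1 (mod 4), so (285/1213) = +(1213/285).
Reduce top mod 285: now compute (73/285).
Reciprocity: 73 ≡ 1 and 285 ≡ 1 (mod 4), so (73/285) = +(285/73).
Reduce top mod 73: now compute (66/73).
Pull out 2: since 73 ≡ 1 (mod 8), (2/73) = +1.
Reciprocity: 33 ≡ 1 and 73 ≡ 1 (mod 4), so (33/73) = +(73/33).
Reduce top mod 33: now compute (7/33).
Reciprocity: 7 ≡ 3 and 33 ≡ 1 (mod 4), so (7/33) = +(33/7).
Reduce top mod 7: now compute (5/7).
Reciprocity: 5 ≡ 1 and 7 ≡ 3 (mod 4), so (5/7) = +(7/5).
Reduce top mod 5: now compute (2/5).
Pull out 2: since 5 ≡ 5 (mod 8), (2/5) = -1.
Reached (1/5) = 1. Collecting the sign flips along the way, the symbol is +1.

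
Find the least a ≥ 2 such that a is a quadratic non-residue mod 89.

(2/89) = +1, so 2 is a residue.
(3/89) = −1, so 3 is the smallest positive non-residue mod 89.

3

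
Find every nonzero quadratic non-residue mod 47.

5, 10, 11, 13, 15, 19, 20, 22, 23, 26, 29, 30, 31, 33, 35, 38, 39, 40, 41, 43, 44, 45, 46

Square k = 1,…,23 (k and 47−k give the same square):
1²=1, 2²=4, 3²=9, 4²=16, 5²=25, 6²=36, 7²≡2, 8²≡17, 9²≡34, 10²≡6, 11²≡27, 12²≡3, 13²≡28, 14²≡8, 15²≡37, 16²≡21, 17²≡7, 18²≡42, 19²≡32, 20²≡24, 21²≡18, 22²≡14, 23²≡12 (mod 47).
The residues are {1, 2, 3, 4, 6, 7, 8, 9, 12, 14, 16, 17, 18, 21, 24, 25, 27, 28, 32, 34, 36, 37, 42}; the non-residues are the remaining 23 nonzero classes.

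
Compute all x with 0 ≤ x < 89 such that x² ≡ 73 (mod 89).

42, 47

89 ≡ 1 (mod 4), so we find a root by search.
Trying successive values, 42² = 1764 ≡ 73 (mod 89). The other root is 89 − 42 = 47.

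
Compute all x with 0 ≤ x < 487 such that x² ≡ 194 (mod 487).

Since 487 ≡ 3 (mod 4), a square root of 194 is 194^((487+1)/4) = 194^122 mod 487.
Repeated squaring: 194^2≡137, 194^4≡263, 194^8≡15, 194^16≡225, 194^32≡464, 194^64≡42 (mod 487).
194^122 = 194^(64+32+16+8+2) ≡ 235 (mod 487).
Check: 235² = 55225 ≡ 194 (mod 487). The two roots are 235 and 252.

235, 252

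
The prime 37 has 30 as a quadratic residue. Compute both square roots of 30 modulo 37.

37 ≡ 1 (mod 4), so we find a root by search.
Trying successive values, 17² = 289 ≡ 30 (mod 37). The other root is 37 − 17 = 20.

17, 20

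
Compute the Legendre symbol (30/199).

-1

Euler's criterion: (30/199) ≡ 30^99 (mod 199).
30^2 ≡ 104 (mod 199)
30^4 ≡ 70 (mod 199)
30^8 ≡ 124 (mod 199)
30^16 ≡ 53 (mod 199)
30^32 ≡ 23 (mod 199)
30^64 ≡ 131 (mod 199)
30^99 = 30^(64+32+2+1) ≡ 198 (mod 199).
Result is 198 ≡ −1, so (30/199) = −1.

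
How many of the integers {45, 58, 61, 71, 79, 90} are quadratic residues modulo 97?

(45/97) = -1 → non-residue.
(58/97) = -1 → non-residue.
(61/97) = +1 → QR.
(71/97) = -1 → non-residue.
(79/97) = +1 → QR.
(90/97) = -1 → non-residue.
Total quadratic residues among the 6: 2.

2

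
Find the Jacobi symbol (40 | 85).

Pull out 2^3: since 85 ≡ 5 (mod 8), (2/85) = -1, so (2/85)^3 = -1.
Reciprocity: 5 ≡ 1 and 85 ≡ 1 (mod 4), so (5/85) = +(85/5).
Reduce top mod 5: now compute (0/5).
Top reduces to 0: gcd > 1, so the symbol is 0.

0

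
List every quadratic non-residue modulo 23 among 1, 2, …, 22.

5 7 10 11 14 15 17 19 20 21 22

Square k = 1,…,11 (k and 23−k give the same square):
1²=1, 2²=4, 3²=9, 4²=16, 5²≡2, 6²≡13, 7²≡3, 8²≡18, 9²≡12, 10²≡8, 11²≡6 (mod 23).
The residues are {1, 2, 3, 4, 6, 8, 9, 12, 13, 16, 18}; the non-residues are the remaining 11 nonzero classes.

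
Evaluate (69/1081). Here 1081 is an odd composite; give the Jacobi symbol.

Reciprocity: 69 ≡ 1 and 1081 ≡ 1 (mod 4), so (69/1081) = +(1081/69).
Reduce top mod 69: now compute (46/69).
Pull out 2: since 69 ≡ 5 (mod 8), (2/69) = -1.
Reciprocity: 23 ≡ 3 and 69 ≡ 1 (mod 4), so (23/69) = +(69/23).
Reduce top mod 23: now compute (0/23).
Top reduces to 0: gcd > 1, so the symbol is 0.

0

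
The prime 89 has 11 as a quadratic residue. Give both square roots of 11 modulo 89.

10, 79

89 ≡ 1 (mod 4), so we find a root by search.
Trying successive values, 10² = 100 ≡ 11 (mod 89). The other root is 89 − 10 = 79.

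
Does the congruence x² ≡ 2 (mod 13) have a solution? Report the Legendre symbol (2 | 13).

-1

Pull out 2: since 13 ≡ 5 (mod 8), (2/13) = -1.
Reached (1/13) = 1. Collecting the sign flips along the way, the symbol is -1.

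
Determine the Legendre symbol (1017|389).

1

Euler's criterion: (1017/389) ≡ 239^194 (mod 389).
239^2 ≡ 327 (mod 389)
239^4 ≡ 343 (mod 389)
239^8 ≡ 171 (mod 389)
239^16 ≡ 66 (mod 389)
239^32 ≡ 77 (mod 389)
239^64 ≡ 94 (mod 389)
239^128 ≡ 278 (mod 389)
239^194 = 239^(128+64+2) ≡ 1 (mod 389).
Result is 1, so (1017/389) = 1.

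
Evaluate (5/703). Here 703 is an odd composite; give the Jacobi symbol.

-1

Reciprocity: 5 ≡ 1 and 703 ≡ 3 (mod 4), so (5/703) = +(703/5).
Reduce top mod 5: now compute (3/5).
Reciprocity: 3 ≡ 3 and 5 ≡ 1 (mod 4), so (3/5) = +(5/3).
Reduce top mod 3: now compute (2/3).
Pull out 2: since 3 ≡ 3 (mod 8), (2/3) = -1.
Reached (1/3) = 1. Collecting the sign flips along the way, the symbol is -1.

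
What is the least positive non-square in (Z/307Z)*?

2

(2/307) = −1, so 2 is the smallest positive non-residue mod 307.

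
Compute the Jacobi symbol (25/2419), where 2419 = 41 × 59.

1

Reciprocity: 25 ≡ 1 and 2419 ≡ 3 (mod 4), so (25/2419) = +(2419/25).
Reduce top mod 25: now compute (19/25).
Reciprocity: 19 ≡ 3 and 25 ≡ 1 (mod 4), so (19/25) = +(25/19).
Reduce top mod 19: now compute (6/19).
Pull out 2: since 19 ≡ 3 (mod 8), (2/19) = -1.
Reciprocity: 3 ≡ 3 and 19 ≡ 3 (mod 4), so (3/19) = −(19/3).
Reduce top mod 3: now compute (1/3).
Reached (1/3) = 1. Collecting the sign flips along the way, the symbol is +1.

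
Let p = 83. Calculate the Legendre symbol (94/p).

1

First reduce: 94 ≡ 11 (mod 83).
Reciprocity: 11 ≡ 3 and 83 ≡ 3 (mod 4), so (11/83) = −(83/11).
Reduce top mod 11: now compute (6/11).
Pull out 2: since 11 ≡ 3 (mod 8), (2/11) = -1.
Reciprocity: 3 ≡ 3 and 11 ≡ 3 (mod 4), so (3/11) = −(11/3).
Reduce top mod 3: now compute (2/3).
Pull out 2: since 3 ≡ 3 (mod 8), (2/3) = -1.
Reached (1/3) = 1. Collecting the sign flips along the way, the symbol is +1.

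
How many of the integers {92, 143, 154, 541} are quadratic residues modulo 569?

1

(92/569) = -1 → non-residue.
(143/569) = -1 → non-residue.
(154/569) = -1 → non-residue.
(541/569) = +1 → QR.
Total quadratic residues among the 4: 1.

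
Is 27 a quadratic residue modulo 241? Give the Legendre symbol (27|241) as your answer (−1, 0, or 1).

1

Reciprocity: 27 ≡ 3 and 241 ≡ 1 (mod 4), so (27/241) = +(241/27).
Reduce top mod 27: now compute (25/27).
Reciprocity: 25 ≡ 1 and 27 ≡ 3 (mod 4), so (25/27) = +(27/25).
Reduce top mod 25: now compute (2/25).
Pull out 2: since 25 ≡ 1 (mod 8), (2/25) = +1.
Reached (1/25) = 1. Collecting the sign flips along the way, the symbol is +1.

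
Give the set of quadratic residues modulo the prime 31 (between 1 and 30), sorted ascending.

Square k = 1,…,15 (k and 31−k give the same square):
1²=1, 2²=4, 3²=9, 4²=16, 5²=25, 6²≡5, 7²≡18, 8²≡2, 9²≡19, 10²≡7, 11²≡28, 12²≡20, 13²≡14, 14²≡10, 15²≡8 (mod 31).
So the quadratic residues mod 31 are {1, 2, 4, 5, 7, 8, 9, 10, 14, 16, 18, 19, 20, 25, 28}.

1,2,4,5,7,8,9,10,14,16,18,19,20,25,28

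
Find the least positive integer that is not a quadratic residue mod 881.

(2/881) = +1, so 2 is a residue.
(3/881) = −1, so 3 is the smallest positive non-residue mod 881.

3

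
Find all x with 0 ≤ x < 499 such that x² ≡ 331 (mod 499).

Since 499 ≡ 3 (mod 4), a square root of 331 is 331^((499+1)/4) = 331^125 mod 499.
Repeated squaring: 331^2≡280, 331^4≡57, 331^8≡255, 331^16≡155, 331^32≡73, 331^64≡339 (mod 499).
331^125 = 331^(64+32+16+8+4+1) ≡ 159 (mod 499).
Check: 159² = 25281 ≡ 331 (mod 499). The two roots are 159 and 340.

159, 340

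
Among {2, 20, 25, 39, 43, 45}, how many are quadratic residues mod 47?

2

(2/47) = +1 → QR.
(20/47) = -1 → non-residue.
(25/47) = +1 → QR.
(39/47) = -1 → non-residue.
(43/47) = -1 → non-residue.
(45/47) = -1 → non-residue.
Total quadratic residues among the 6: 2.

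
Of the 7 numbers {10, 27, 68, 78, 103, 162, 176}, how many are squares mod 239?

5

(10/239) = +1 → QR.
(27/239) = +1 → QR.
(68/239) = +1 → QR.
(78/239) = -1 → non-residue.
(103/239) = -1 → non-residue.
(162/239) = +1 → QR.
(176/239) = +1 → QR.
Total quadratic residues among the 7: 5.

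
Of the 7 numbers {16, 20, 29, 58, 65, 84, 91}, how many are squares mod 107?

(16/107) = +1 → QR.
(20/107) = -1 → non-residue.
(29/107) = +1 → QR.
(58/107) = -1 → non-residue.
(65/107) = -1 → non-residue.
(84/107) = -1 → non-residue.
(91/107) = -1 → non-residue.
Total quadratic residues among the 7: 2.

2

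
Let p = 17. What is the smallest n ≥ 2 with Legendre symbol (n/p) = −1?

(2/17) = +1, so 2 is a residue.
(3/17) = −1, so 3 is the smallest positive non-residue mod 17.

3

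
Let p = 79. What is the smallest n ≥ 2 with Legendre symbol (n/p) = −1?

3

(2/79) = +1, so 2 is a residue.
(3/79) = −1, so 3 is the smallest positive non-residue mod 79.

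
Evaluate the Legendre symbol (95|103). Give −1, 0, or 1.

-1

Reciprocity: 95 ≡ 3 and 103 ≡ 3 (mod 4), so (95/103) = −(103/95).
Reduce top mod 95: now compute (8/95).
Pull out 2^3: since 95 ≡ 7 (mod 8), (2/95) = +1, so (2/95)^3 = +1.
Reached (1/95) = 1. Collecting the sign flips along the way, the symbol is -1.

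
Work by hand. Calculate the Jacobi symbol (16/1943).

1

Pull out 2^4: since 1943 ≡ 7 (mod 8), (2/1943) = +1, so (2/1943)^4 = +1.
Reached (1/1943) = 1. Collecting the sign flips along the way, the symbol is +1.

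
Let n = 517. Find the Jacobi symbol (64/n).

Pull out 2^6: since 517 ≡ 5 (mod 8), (2/517) = -1, so (2/517)^6 = +1.
Reached (1/517) = 1. Collecting the sign flips along the way, the symbol is +1.

1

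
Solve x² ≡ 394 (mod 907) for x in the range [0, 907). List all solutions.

203, 704

Since 907 ≡ 3 (mod 4), a square root of 394 is 394^((907+1)/4) = 394^227 mod 907.
Repeated squaring: 394^2≡139, 394^4≡274, 394^8≡702, 394^16≡303, 394^32≡202, 394^64≡896, 394^128≡121 (mod 907).
394^227 = 394^(128+64+32+2+1) ≡ 203 (mod 907).
Check: 203² = 41209 ≡ 394 (mod 907). The two roots are 203 and 704.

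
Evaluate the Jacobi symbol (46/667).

Pull out 2: since 667 ≡ 3 (mod 8), (2/667) = -1.
Reciprocity: 23 ≡ 3 and 667 ≡ 3 (mod 4), so (23/667) = −(667/23).
Reduce top mod 23: now compute (0/23).
Top reduces to 0: gcd > 1, so the symbol is 0.

0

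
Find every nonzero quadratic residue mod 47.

1 2 3 4 6 7 8 9 12 14 16 17 18 21 24 25 27 28 32 34 36 37 42

Square k = 1,…,23 (k and 47−k give the same square):
1²=1, 2²=4, 3²=9, 4²=16, 5²=25, 6²=36, 7²≡2, 8²≡17, 9²≡34, 10²≡6, 11²≡27, 12²≡3, 13²≡28, 14²≡8, 15²≡37, 16²≡21, 17²≡7, 18²≡42, 19²≡32, 20²≡24, 21²≡18, 22²≡14, 23²≡12 (mod 47).
So the quadratic residues mod 47 are {1, 2, 3, 4, 6, 7, 8, 9, 12, 14, 16, 17, 18, 21, 24, 25, 27, 28, 32, 34, 36, 37, 42}.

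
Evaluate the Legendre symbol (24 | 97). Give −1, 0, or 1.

Pull out 2^3: since 97 ≡ 1 (mod 8), (2/97) = +1, so (2/97)^3 = +1.
Reciprocity: 3 ≡ 3 and 97 ≡ 1 (mod 4), so (3/97) = +(97/3).
Reduce top mod 3: now compute (1/3).
Reached (1/3) = 1. Collecting the sign flips along the way, the symbol is +1.

1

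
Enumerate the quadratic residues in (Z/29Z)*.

Square k = 1,…,14 (k and 29−k give the same square):
1²=1, 2²=4, 3²=9, 4²=16, 5²=25, 6²≡7, 7²≡20, 8²≡6, 9²≡23, 10²≡13, 11²≡5, 12²≡28, 13²≡24, 14²≡22 (mod 29).
So the quadratic residues mod 29 are {1, 4, 5, 6, 7, 9, 13, 16, 20, 22, 23, 24, 25, 28}.

1,4,5,6,7,9,13,16,20,22,23,24,25,28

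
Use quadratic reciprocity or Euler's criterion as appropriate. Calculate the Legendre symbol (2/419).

-1

Pull out 2: since 419 ≡ 3 (mod 8), (2/419) = -1.
Reached (1/419) = 1. Collecting the sign flips along the way, the symbol is -1.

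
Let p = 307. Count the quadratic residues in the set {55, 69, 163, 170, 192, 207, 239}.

(55/307) = -1 → non-residue.
(69/307) = +1 → QR.
(163/307) = -1 → non-residue.
(170/307) = +1 → QR.
(192/307) = -1 → non-residue.
(207/307) = -1 → non-residue.
(239/307) = -1 → non-residue.
Total quadratic residues among the 7: 2.

2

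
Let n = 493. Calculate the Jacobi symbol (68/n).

0

Pull out 2^2: since 493 ≡ 5 (mod 8), (2/493) = -1, so (2/493)^2 = +1.
Reciprocity: 17 ≡ 1 and 493 ≡ 1 (mod 4), so (17/493) = +(493/17).
Reduce top mod 17: now compute (0/17).
Top reduces to 0: gcd > 1, so the symbol is 0.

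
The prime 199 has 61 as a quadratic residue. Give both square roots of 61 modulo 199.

85, 114

Since 199 ≡ 3 (mod 4), a square root of 61 is 61^((199+1)/4) = 61^50 mod 199.
Repeated squaring: 61^2≡139, 61^4≡18, 61^8≡125, 61^16≡103, 61^32≡62 (mod 199).
61^50 = 61^(32+16+2) ≡ 114 (mod 199).
Check: 114² = 12996 ≡ 61 (mod 199). The two roots are 85 and 114.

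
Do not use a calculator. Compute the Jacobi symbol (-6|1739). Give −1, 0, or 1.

1

First reduce: -6 ≡ 1733 (mod 1739).
Reciprocity: 1733 ≡ 1 and 1739 ≡ 3 (mod 4), so (1733/1739) = +(1739/1733).
Reduce top mod 1733: now compute (6/1733).
Pull out 2: since 1733 ≡ 5 (mod 8), (2/1733) = -1.
Reciprocity: 3 ≡ 3 and 1733 ≡ 1 (mod 4), so (3/1733) = +(1733/3).
Reduce top mod 3: now compute (2/3).
Pull out 2: since 3 ≡ 3 (mod 8), (2/3) = -1.
Reached (1/3) = 1. Collecting the sign flips along the way, the symbol is +1.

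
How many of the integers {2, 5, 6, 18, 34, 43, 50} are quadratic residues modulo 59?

1

(2/59) = -1 → non-residue.
(5/59) = +1 → QR.
(6/59) = -1 → non-residue.
(18/59) = -1 → non-residue.
(34/59) = -1 → non-residue.
(43/59) = -1 → non-residue.
(50/59) = -1 → non-residue.
Total quadratic residues among the 7: 1.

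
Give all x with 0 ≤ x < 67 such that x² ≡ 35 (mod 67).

Since 67 ≡ 3 (mod 4), a square root of 35 is 35^((67+1)/4) = 35^17 mod 67.
Repeated squaring: 35^2≡19, 35^4≡26, 35^8≡6, 35^16≡36 (mod 67).
35^17 = 35^(16+1) ≡ 54 (mod 67).
Check: 54² = 2916 ≡ 35 (mod 67). The two roots are 13 and 54.

13, 54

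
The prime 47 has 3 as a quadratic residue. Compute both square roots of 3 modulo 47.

Since 47 ≡ 3 (mod 4), a square root of 3 is 3^((47+1)/4) = 3^12 mod 47.
Repeated squaring: 3^2≡9, 3^4≡34, 3^8≡28 (mod 47).
3^12 = 3^(8+4) ≡ 12 (mod 47).
Check: 12² = 144 ≡ 3 (mod 47). The two roots are 12 and 35.

12, 35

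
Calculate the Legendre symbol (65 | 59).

Euler's criterion: (65/59) ≡ 6^29 (mod 59).
6^2 ≡ 36 (mod 59)
6^4 ≡ 57 (mod 59)
6^8 ≡ 4 (mod 59)
6^16 ≡ 16 (mod 59)
6^29 = 6^(16+8+4+1) ≡ 58 (mod 59).
Result is 58 ≡ −1, so (65/59) = −1.

-1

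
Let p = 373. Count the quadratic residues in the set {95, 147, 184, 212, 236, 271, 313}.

4

(95/373) = +1 → QR.
(147/373) = +1 → QR.
(184/373) = +1 → QR.
(212/373) = -1 → non-residue.
(236/373) = +1 → QR.
(271/373) = -1 → non-residue.
(313/373) = -1 → non-residue.
Total quadratic residues among the 7: 4.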